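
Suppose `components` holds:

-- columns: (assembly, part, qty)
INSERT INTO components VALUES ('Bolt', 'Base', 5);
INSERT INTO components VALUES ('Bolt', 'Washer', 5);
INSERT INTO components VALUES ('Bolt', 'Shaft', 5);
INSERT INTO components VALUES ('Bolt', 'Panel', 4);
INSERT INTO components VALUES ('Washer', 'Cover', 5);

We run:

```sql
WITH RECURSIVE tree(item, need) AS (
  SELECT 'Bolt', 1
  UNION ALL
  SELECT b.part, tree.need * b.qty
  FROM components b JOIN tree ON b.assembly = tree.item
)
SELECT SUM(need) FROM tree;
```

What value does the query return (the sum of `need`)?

Base: (Bolt, need=1).
Iteration 1: components of {Bolt} -> Base = 1*5 = 5, Panel = 1*4 = 4, Shaft = 1*5 = 5, Washer = 1*5 = 5.
Iteration 2: components of {Base,Panel,Shaft,Washer} -> Cover = 5*5 = 25.
Iteration 3: no further components; recursion stops.
SUM(need) = 1 + 5 + 5 + 5 + 4 + 25 = 45.

45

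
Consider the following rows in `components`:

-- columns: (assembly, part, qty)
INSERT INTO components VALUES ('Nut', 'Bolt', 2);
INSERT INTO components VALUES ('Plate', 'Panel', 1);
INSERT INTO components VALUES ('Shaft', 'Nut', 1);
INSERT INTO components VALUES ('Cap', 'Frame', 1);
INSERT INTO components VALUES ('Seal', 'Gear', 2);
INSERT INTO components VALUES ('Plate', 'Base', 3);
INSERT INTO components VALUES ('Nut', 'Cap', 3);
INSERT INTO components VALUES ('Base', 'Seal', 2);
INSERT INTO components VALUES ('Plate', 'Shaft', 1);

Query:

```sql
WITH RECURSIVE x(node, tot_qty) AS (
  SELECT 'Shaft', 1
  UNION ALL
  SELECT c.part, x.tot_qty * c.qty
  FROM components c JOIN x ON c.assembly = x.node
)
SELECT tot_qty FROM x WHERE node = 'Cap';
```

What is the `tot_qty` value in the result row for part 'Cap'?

Base: (Shaft, tot_qty=1).
Iteration 1: components of {Shaft} -> Nut = 1*1 = 1.
Iteration 2: components of {Nut} -> Bolt = 1*2 = 2, Cap = 1*3 = 3.
Iteration 3: components of {Bolt,Cap} -> Frame = 3*1 = 3.
Iteration 4: no further components; recursion stops.

3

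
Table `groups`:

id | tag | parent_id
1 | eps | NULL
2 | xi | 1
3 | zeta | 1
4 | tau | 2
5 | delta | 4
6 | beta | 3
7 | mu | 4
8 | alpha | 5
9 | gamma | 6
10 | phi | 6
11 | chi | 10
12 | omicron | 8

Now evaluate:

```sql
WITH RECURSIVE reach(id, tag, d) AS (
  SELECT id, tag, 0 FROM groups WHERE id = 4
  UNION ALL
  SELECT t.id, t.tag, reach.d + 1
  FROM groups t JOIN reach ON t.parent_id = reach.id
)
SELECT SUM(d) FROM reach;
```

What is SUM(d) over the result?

7

Base: id=4 (tau) at d 0.
Iteration 1: rows with parent_id in {4} -> delta (id 5, d 1), mu (id 7, d 1).
Iteration 2: rows with parent_id in {5,7} -> alpha (id 8, d 2).
Iteration 3: rows with parent_id in {8} -> omicron (id 12, d 3).
Iteration 4: no rows with parent_id in {12}; recursion stops.
SUM(d) = 0 + 1 + 1 + 2 + 3 = 7.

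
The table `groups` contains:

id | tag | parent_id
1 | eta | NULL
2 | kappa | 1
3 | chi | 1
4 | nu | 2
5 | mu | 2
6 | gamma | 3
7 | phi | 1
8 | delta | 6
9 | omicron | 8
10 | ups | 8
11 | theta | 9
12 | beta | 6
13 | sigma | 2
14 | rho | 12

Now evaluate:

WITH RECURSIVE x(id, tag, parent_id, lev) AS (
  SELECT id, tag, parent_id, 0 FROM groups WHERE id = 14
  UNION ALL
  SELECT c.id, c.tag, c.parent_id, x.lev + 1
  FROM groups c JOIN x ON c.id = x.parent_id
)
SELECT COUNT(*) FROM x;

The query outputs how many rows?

Base: id=14 (rho), parent_id=12, lev 0.
Iteration 1: join on id=12 -> beta (id 12, parent_id=6, lev 1).
Iteration 2: join on id=6 -> gamma (id 6, parent_id=3, lev 2).
Iteration 3: join on id=3 -> chi (id 3, parent_id=1, lev 3).
Iteration 4: join on id=1 -> eta (id 1, parent_id=NULL, lev 4).
Iteration 5: parent_id is NULL; no match; recursion stops.
Total rows emitted: 5.

5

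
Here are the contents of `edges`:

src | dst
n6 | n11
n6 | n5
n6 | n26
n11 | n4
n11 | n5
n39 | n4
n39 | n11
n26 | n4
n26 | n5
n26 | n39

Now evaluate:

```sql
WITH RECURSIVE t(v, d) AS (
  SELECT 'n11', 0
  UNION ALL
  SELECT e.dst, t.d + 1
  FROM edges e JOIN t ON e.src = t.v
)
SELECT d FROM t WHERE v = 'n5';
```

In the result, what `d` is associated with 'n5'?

Base: (n11, d=0).
Iteration 1: edges from {n11} -> (n4, d=1), (n5, d=1).
Iteration 2: no outgoing edges from {n4,n5}; recursion stops.

1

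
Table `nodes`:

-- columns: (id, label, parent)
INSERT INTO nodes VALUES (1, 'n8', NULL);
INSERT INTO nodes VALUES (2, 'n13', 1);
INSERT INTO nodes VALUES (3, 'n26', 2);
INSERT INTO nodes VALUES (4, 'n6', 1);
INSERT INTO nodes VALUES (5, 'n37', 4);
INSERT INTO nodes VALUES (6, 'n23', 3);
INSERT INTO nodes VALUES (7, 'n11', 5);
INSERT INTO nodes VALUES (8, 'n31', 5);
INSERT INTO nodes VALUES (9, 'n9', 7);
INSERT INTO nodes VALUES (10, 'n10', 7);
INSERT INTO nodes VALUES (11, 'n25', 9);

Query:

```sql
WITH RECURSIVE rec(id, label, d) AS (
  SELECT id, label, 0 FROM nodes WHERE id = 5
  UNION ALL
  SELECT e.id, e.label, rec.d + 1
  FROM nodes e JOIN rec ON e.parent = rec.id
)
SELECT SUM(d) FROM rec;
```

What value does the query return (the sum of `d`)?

9

Base: id=5 (n37) at d 0.
Iteration 1: rows with parent in {5} -> n11 (id 7, d 1), n31 (id 8, d 1).
Iteration 2: rows with parent in {7,8} -> n9 (id 9, d 2), n10 (id 10, d 2).
Iteration 3: rows with parent in {9,10} -> n25 (id 11, d 3).
Iteration 4: no rows with parent in {11}; recursion stops.
SUM(d) = 0 + 1 + 1 + 2 + 2 + 3 = 9.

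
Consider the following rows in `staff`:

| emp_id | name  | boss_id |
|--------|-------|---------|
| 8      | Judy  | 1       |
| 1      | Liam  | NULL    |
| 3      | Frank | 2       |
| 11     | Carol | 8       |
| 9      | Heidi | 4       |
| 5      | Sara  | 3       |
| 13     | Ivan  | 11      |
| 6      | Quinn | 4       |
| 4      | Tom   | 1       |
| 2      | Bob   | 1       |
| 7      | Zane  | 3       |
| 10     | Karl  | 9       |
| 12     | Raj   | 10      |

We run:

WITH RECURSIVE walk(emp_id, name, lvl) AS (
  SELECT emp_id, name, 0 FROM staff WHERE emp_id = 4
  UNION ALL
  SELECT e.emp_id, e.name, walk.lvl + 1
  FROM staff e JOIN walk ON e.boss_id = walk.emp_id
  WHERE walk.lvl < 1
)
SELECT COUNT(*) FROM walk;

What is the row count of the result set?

Base: emp_id=4 (Tom) at lvl 0.
Iteration 1: rows with boss_id in {4} -> Quinn (id 6, lvl 1), Heidi (id 9, lvl 1).
Iteration 2: lvl < 1 fails for all current rows; recursion stops.
Total rows emitted: 3.

3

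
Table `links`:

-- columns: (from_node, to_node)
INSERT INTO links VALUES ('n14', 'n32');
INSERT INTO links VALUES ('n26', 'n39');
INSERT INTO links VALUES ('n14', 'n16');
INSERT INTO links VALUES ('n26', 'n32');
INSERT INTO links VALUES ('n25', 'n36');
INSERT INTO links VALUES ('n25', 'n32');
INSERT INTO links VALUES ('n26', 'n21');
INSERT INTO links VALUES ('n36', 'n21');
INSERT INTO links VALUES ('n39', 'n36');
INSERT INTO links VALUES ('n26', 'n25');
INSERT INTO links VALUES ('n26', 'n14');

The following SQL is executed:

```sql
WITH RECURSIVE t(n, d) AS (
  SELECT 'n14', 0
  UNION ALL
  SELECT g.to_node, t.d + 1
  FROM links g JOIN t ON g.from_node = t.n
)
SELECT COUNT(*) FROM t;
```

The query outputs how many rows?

Base: (n14, d=0).
Iteration 1: edges from {n14} -> (n16, d=1), (n32, d=1).
Iteration 2: no outgoing edges from {n16,n32}; recursion stops.
Total rows emitted: 3.

3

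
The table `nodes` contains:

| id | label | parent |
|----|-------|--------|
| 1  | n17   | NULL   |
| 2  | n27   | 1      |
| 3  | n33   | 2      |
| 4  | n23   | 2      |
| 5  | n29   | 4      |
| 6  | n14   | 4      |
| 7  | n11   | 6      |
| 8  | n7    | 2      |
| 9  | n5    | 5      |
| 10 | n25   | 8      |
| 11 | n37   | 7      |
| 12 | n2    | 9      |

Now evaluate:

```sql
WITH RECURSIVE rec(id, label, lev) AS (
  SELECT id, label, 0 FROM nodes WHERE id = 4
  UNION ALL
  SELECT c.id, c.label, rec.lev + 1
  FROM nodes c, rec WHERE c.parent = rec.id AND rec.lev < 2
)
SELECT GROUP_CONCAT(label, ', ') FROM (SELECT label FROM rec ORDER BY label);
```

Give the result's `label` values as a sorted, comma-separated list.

Base: id=4 (n23) at lev 0.
Iteration 1: rows with parent in {4} -> n29 (id 5, lev 1), n14 (id 6, lev 1).
Iteration 2: rows with parent in {5,6} -> n11 (id 7, lev 2), n5 (id 9, lev 2).
Iteration 3: lev < 2 fails for all current rows; recursion stops.

n11, n14, n23, n29, n5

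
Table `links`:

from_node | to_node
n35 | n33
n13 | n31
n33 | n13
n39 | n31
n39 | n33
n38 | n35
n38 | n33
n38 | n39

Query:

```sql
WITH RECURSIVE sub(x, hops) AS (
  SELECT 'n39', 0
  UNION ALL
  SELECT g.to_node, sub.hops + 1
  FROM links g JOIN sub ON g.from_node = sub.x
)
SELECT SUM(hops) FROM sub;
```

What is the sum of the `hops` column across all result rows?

7

Base: (n39, hops=0).
Iteration 1: edges from {n39} -> (n31, hops=1), (n33, hops=1).
Iteration 2: edges from {n31,n33} -> (n13, hops=2).
Iteration 3: edges from {n13} -> (n31, hops=3).
Iteration 4: no outgoing edges from {n31}; recursion stops.
SUM(hops) = 0 + 1 + 1 + 2 + 3 = 7.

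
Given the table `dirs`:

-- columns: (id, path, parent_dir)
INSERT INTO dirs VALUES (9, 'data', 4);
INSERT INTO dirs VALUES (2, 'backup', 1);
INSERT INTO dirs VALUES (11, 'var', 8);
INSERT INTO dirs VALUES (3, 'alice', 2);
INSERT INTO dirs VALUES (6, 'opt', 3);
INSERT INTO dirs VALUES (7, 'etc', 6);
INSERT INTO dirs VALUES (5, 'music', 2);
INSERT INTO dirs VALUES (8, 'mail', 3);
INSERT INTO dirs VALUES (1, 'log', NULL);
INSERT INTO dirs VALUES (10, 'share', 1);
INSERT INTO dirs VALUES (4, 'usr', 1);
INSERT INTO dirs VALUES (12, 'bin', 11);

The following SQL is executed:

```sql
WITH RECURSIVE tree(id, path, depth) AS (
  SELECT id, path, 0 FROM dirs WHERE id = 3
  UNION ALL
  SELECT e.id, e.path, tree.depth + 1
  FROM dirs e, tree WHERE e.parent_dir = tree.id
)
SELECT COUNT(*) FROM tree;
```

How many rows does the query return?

Base: id=3 (alice) at depth 0.
Iteration 1: rows with parent_dir in {3} -> opt (id 6, depth 1), mail (id 8, depth 1).
Iteration 2: rows with parent_dir in {6,8} -> etc (id 7, depth 2), var (id 11, depth 2).
Iteration 3: rows with parent_dir in {7,11} -> bin (id 12, depth 3).
Iteration 4: no rows with parent_dir in {12}; recursion stops.
Total rows emitted: 6.

6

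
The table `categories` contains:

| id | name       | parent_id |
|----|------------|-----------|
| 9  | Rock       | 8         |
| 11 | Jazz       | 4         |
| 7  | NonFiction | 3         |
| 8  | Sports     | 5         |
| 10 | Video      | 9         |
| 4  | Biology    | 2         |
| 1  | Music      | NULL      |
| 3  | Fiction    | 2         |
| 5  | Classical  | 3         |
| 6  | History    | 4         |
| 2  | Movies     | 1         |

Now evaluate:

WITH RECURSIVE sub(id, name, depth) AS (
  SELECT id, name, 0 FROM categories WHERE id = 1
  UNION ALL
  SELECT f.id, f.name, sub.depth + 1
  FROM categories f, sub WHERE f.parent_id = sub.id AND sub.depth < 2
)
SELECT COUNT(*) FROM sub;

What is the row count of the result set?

4

Base: id=1 (Music) at depth 0.
Iteration 1: rows with parent_id in {1} -> Movies (id 2, depth 1).
Iteration 2: rows with parent_id in {2} -> Fiction (id 3, depth 2), Biology (id 4, depth 2).
Iteration 3: depth < 2 fails for all current rows; recursion stops.
Total rows emitted: 4.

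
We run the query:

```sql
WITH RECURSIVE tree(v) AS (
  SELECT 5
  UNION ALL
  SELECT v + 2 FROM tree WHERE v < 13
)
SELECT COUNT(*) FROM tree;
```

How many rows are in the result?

Base: v=5.
Iteration 1: 5 < 13 holds -> v = 5 + 2 = 7.
Iteration 2: 7 < 13 holds -> v = 7 + 2 = 9.
Iteration 3: 9 < 13 holds -> v = 9 + 2 = 11.
Iteration 4: 11 < 13 holds -> v = 11 + 2 = 13.
Iteration 5: 13 < 13 fails; recursion stops.
Total rows emitted: 5.

5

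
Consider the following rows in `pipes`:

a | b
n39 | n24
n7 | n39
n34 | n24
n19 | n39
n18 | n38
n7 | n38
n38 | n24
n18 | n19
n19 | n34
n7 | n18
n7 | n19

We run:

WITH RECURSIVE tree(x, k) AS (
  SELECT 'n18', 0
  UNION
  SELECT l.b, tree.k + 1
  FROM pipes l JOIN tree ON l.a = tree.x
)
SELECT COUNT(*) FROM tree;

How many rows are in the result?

7

Base: (n18, k=0).
Iteration 1: edges from {n18} -> (n19, k=1), (n38, k=1).
Iteration 2: edges from {n19,n38} -> (n24, k=2), (n34, k=2), (n39, k=2).
Iteration 3: edges from {n24,n34,n39} -> (n24, k=3). [UNION drops 1 duplicate row(s)]
Iteration 4: no outgoing edges from {n24}; recursion stops.
Total rows emitted: 7.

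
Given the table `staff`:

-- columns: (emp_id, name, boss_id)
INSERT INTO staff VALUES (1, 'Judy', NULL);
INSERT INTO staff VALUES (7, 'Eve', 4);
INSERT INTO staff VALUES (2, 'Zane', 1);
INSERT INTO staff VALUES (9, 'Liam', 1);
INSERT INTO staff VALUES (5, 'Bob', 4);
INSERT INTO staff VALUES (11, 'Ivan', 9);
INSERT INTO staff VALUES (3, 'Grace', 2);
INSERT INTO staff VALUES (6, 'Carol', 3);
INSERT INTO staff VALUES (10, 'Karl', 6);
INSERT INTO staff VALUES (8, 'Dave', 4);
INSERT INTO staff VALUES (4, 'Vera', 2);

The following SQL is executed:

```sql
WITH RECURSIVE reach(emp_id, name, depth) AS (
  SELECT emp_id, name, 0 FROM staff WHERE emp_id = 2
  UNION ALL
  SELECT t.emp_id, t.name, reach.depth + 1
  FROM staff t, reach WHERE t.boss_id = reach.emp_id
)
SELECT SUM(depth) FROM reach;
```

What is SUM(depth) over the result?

13

Base: emp_id=2 (Zane) at depth 0.
Iteration 1: rows with boss_id in {2} -> Grace (id 3, depth 1), Vera (id 4, depth 1).
Iteration 2: rows with boss_id in {3,4} -> Bob (id 5, depth 2), Carol (id 6, depth 2), Eve (id 7, depth 2), Dave (id 8, depth 2).
Iteration 3: rows with boss_id in {5,6,7,8} -> Karl (id 10, depth 3).
Iteration 4: no rows with boss_id in {10}; recursion stops.
SUM(depth) = 0 + 1 + 1 + 2 + 2 + 2 + 2 + 3 = 13.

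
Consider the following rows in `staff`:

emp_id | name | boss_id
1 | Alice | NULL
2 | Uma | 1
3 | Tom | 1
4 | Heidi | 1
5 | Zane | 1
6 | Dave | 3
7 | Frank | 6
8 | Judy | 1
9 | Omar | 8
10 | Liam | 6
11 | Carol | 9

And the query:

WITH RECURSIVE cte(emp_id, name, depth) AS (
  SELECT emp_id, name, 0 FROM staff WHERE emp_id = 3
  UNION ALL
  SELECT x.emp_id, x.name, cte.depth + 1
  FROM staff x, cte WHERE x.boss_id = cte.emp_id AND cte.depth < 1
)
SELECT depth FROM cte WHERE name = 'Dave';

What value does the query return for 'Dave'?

Base: emp_id=3 (Tom) at depth 0.
Iteration 1: rows with boss_id in {3} -> Dave (id 6, depth 1).
Iteration 2: depth < 1 fails for all current rows; recursion stops.

1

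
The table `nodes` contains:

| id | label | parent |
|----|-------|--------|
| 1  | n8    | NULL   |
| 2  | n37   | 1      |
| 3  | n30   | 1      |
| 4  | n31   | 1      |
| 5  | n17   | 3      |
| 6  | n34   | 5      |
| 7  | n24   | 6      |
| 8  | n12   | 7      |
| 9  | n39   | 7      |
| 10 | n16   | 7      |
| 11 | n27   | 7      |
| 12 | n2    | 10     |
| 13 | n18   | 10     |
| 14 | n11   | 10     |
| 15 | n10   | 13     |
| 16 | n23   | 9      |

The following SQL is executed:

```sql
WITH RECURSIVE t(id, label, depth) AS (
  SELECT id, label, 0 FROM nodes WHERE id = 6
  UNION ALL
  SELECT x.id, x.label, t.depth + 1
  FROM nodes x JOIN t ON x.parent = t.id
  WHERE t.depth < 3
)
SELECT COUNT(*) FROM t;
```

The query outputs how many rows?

Base: id=6 (n34) at depth 0.
Iteration 1: rows with parent in {6} -> n24 (id 7, depth 1).
Iteration 2: rows with parent in {7} -> n12 (id 8, depth 2), n39 (id 9, depth 2), n16 (id 10, depth 2), n27 (id 11, depth 2).
Iteration 3: rows with parent in {8,9,10,11} -> n2 (id 12, depth 3), n18 (id 13, depth 3), n11 (id 14, depth 3), n23 (id 16, depth 3).
Iteration 4: depth < 3 fails for all current rows; recursion stops.
Total rows emitted: 10.

10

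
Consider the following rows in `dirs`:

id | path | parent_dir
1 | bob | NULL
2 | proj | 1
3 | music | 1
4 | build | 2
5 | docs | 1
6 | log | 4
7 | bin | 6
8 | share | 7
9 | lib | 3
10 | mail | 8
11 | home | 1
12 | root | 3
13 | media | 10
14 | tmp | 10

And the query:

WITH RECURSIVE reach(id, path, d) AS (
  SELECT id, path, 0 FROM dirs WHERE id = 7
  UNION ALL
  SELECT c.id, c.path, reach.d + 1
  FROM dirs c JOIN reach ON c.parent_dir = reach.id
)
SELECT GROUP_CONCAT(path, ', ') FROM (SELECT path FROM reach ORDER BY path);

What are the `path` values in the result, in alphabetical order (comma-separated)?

bin, mail, media, share, tmp

Base: id=7 (bin) at d 0.
Iteration 1: rows with parent_dir in {7} -> share (id 8, d 1).
Iteration 2: rows with parent_dir in {8} -> mail (id 10, d 2).
Iteration 3: rows with parent_dir in {10} -> media (id 13, d 3), tmp (id 14, d 3).
Iteration 4: no rows with parent_dir in {13,14}; recursion stops.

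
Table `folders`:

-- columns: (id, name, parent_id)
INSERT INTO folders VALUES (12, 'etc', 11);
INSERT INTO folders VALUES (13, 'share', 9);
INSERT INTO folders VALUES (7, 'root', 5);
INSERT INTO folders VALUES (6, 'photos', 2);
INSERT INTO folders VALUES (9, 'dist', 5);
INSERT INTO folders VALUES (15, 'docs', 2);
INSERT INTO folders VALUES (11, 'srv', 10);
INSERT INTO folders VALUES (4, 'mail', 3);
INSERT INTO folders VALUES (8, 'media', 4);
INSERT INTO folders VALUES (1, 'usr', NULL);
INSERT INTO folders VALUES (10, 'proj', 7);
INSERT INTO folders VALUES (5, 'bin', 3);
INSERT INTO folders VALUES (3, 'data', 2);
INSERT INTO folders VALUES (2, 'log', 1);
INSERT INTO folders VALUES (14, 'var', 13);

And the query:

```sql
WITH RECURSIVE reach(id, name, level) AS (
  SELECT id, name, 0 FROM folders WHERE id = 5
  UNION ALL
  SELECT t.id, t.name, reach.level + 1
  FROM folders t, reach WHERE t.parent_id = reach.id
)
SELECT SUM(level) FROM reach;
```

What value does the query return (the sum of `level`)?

Base: id=5 (bin) at level 0.
Iteration 1: rows with parent_id in {5} -> root (id 7, level 1), dist (id 9, level 1).
Iteration 2: rows with parent_id in {7,9} -> proj (id 10, level 2), share (id 13, level 2).
Iteration 3: rows with parent_id in {10,13} -> srv (id 11, level 3), var (id 14, level 3).
Iteration 4: rows with parent_id in {11,14} -> etc (id 12, level 4).
Iteration 5: no rows with parent_id in {12}; recursion stops.
SUM(level) = 0 + 1 + 1 + 2 + 2 + 3 + 3 + 4 = 16.

16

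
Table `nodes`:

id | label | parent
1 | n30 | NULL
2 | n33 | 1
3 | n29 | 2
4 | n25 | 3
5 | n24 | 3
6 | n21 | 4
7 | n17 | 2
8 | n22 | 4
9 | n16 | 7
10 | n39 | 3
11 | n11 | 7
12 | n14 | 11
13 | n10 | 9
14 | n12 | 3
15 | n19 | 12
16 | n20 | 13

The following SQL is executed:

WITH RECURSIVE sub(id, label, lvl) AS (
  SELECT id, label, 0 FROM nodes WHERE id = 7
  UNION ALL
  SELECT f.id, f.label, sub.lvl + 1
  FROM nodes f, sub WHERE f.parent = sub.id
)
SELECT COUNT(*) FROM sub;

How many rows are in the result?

Base: id=7 (n17) at lvl 0.
Iteration 1: rows with parent in {7} -> n16 (id 9, lvl 1), n11 (id 11, lvl 1).
Iteration 2: rows with parent in {9,11} -> n14 (id 12, lvl 2), n10 (id 13, lvl 2).
Iteration 3: rows with parent in {12,13} -> n19 (id 15, lvl 3), n20 (id 16, lvl 3).
Iteration 4: no rows with parent in {15,16}; recursion stops.
Total rows emitted: 7.

7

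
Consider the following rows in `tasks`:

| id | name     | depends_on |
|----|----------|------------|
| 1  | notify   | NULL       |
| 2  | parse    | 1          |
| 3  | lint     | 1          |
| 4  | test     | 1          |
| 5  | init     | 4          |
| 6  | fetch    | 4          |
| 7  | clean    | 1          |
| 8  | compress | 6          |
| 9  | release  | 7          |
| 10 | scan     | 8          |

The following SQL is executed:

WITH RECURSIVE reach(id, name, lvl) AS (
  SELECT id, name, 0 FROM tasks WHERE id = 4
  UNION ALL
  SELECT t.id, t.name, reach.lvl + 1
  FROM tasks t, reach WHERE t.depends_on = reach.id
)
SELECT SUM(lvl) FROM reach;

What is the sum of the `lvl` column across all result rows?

7

Base: id=4 (test) at lvl 0.
Iteration 1: rows with depends_on in {4} -> init (id 5, lvl 1), fetch (id 6, lvl 1).
Iteration 2: rows with depends_on in {5,6} -> compress (id 8, lvl 2).
Iteration 3: rows with depends_on in {8} -> scan (id 10, lvl 3).
Iteration 4: no rows with depends_on in {10}; recursion stops.
SUM(lvl) = 0 + 1 + 1 + 2 + 3 = 7.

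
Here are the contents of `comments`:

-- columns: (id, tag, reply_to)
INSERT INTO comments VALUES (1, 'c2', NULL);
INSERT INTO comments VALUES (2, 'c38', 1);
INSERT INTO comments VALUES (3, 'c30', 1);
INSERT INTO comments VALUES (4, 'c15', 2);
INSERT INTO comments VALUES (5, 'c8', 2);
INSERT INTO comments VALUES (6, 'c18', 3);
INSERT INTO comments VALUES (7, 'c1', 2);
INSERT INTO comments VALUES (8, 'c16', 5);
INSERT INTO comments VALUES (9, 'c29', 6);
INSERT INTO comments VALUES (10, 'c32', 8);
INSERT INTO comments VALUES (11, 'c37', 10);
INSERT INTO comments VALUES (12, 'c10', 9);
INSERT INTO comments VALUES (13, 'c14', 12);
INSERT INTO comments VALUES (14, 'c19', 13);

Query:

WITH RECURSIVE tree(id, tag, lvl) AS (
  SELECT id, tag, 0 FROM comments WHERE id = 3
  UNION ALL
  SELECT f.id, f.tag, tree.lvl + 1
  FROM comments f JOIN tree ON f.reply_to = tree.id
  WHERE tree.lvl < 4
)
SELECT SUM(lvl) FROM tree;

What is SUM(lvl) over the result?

Base: id=3 (c30) at lvl 0.
Iteration 1: rows with reply_to in {3} -> c18 (id 6, lvl 1).
Iteration 2: rows with reply_to in {6} -> c29 (id 9, lvl 2).
Iteration 3: rows with reply_to in {9} -> c10 (id 12, lvl 3).
Iteration 4: rows with reply_to in {12} -> c14 (id 13, lvl 4).
Iteration 5: lvl < 4 fails for all current rows; recursion stops.
SUM(lvl) = 0 + 1 + 2 + 3 + 4 = 10.

10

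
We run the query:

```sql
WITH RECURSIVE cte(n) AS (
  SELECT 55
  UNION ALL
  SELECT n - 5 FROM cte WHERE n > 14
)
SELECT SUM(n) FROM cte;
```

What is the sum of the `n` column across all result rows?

325

Base: n=55.
Iteration 1: 55 > 14 holds -> n = 55 - 5 = 50.
Iteration 2: 50 > 14 holds -> n = 50 - 5 = 45.
Iteration 3: 45 > 14 holds -> n = 45 - 5 = 40.
Iteration 4: 40 > 14 holds -> n = 40 - 5 = 35.
Iteration 5: 35 > 14 holds -> n = 35 - 5 = 30.
Iteration 6: 30 > 14 holds -> n = 30 - 5 = 25.
Iteration 7: 25 > 14 holds -> n = 25 - 5 = 20.
Iteration 8: 20 > 14 holds -> n = 20 - 5 = 15.
Iteration 9: 15 > 14 holds -> n = 15 - 5 = 10.
Iteration 10: 10 > 14 fails; recursion stops.
SUM(n) = 55 + 50 + 45 + 40 + 35 + 30 + 25 + 20 + 15 + 10 = 325.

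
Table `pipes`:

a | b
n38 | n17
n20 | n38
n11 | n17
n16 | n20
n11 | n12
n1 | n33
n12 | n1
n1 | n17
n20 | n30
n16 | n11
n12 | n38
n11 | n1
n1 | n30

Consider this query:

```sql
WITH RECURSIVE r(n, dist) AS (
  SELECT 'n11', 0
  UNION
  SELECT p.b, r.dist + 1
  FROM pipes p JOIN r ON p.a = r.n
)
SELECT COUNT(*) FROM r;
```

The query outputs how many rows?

12

Base: (n11, dist=0).
Iteration 1: edges from {n11} -> (n1, dist=1), (n12, dist=1), (n17, dist=1).
Iteration 2: edges from {n1,n12,n17} -> (n1, dist=2), (n17, dist=2), (n30, dist=2), (n33, dist=2), (n38, dist=2).
Iteration 3: edges from {n1,n17,n30,n33,n38} -> (n17, dist=3), (n30, dist=3), (n33, dist=3). [UNION drops 1 duplicate row(s)]
Iteration 4: no outgoing edges from {n17,n30,n33}; recursion stops.
Total rows emitted: 12.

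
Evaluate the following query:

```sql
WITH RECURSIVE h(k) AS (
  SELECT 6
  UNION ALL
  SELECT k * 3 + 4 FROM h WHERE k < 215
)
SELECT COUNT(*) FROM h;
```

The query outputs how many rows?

Base: k=6.
Iteration 1: 6 < 215 holds -> k = 6 * 3 + 4 = 22.
Iteration 2: 22 < 215 holds -> k = 22 * 3 + 4 = 70.
Iteration 3: 70 < 215 holds -> k = 70 * 3 + 4 = 214.
Iteration 4: 214 < 215 holds -> k = 214 * 3 + 4 = 646.
Iteration 5: 646 < 215 fails; recursion stops.
Total rows emitted: 5.

5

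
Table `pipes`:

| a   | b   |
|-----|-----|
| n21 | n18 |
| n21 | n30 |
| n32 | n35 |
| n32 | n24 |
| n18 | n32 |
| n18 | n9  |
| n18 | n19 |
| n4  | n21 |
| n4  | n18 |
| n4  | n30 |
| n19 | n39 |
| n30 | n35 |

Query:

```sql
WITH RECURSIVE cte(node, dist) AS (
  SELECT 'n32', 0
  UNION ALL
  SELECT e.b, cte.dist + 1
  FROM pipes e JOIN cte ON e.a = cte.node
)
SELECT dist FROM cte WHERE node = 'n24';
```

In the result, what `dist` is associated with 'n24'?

Base: (n32, dist=0).
Iteration 1: edges from {n32} -> (n24, dist=1), (n35, dist=1).
Iteration 2: no outgoing edges from {n24,n35}; recursion stops.

1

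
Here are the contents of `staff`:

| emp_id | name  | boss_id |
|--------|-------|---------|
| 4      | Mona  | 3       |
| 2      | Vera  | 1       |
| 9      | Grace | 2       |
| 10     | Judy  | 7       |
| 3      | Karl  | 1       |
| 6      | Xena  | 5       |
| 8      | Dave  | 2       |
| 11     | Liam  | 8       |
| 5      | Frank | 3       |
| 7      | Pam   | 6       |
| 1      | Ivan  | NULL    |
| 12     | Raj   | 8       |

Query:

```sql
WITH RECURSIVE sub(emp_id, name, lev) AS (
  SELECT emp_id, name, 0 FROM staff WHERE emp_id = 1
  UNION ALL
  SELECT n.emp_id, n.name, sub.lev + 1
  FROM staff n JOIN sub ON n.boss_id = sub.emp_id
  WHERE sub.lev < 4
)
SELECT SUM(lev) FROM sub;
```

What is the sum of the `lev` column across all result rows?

23

Base: emp_id=1 (Ivan) at lev 0.
Iteration 1: rows with boss_id in {1} -> Vera (id 2, lev 1), Karl (id 3, lev 1).
Iteration 2: rows with boss_id in {2,3} -> Mona (id 4, lev 2), Frank (id 5, lev 2), Dave (id 8, lev 2), Grace (id 9, lev 2).
Iteration 3: rows with boss_id in {4,5,8,9} -> Xena (id 6, lev 3), Liam (id 11, lev 3), Raj (id 12, lev 3).
Iteration 4: rows with boss_id in {6,11,12} -> Pam (id 7, lev 4).
Iteration 5: lev < 4 fails for all current rows; recursion stops.
SUM(lev) = 0 + 1 + 1 + 2 + 2 + 2 + 2 + 3 + 3 + 3 + 4 = 23.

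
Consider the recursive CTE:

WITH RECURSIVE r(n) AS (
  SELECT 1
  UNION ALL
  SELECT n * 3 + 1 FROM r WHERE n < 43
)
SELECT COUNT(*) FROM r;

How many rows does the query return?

5

Base: n=1.
Iteration 1: 1 < 43 holds -> n = 1 * 3 + 1 = 4.
Iteration 2: 4 < 43 holds -> n = 4 * 3 + 1 = 13.
Iteration 3: 13 < 43 holds -> n = 13 * 3 + 1 = 40.
Iteration 4: 40 < 43 holds -> n = 40 * 3 + 1 = 121.
Iteration 5: 121 < 43 fails; recursion stops.
Total rows emitted: 5.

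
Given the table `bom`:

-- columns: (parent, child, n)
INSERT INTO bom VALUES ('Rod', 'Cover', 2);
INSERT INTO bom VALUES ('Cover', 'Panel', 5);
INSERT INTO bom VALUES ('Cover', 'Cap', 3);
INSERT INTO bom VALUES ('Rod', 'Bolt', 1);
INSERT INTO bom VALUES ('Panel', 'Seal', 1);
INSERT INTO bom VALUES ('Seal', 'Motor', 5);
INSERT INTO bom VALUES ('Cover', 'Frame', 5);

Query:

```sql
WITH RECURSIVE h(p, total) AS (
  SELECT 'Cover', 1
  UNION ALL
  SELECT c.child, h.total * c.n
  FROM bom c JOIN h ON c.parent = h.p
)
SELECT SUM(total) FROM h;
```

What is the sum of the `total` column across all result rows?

Base: (Cover, total=1).
Iteration 1: components of {Cover} -> Cap = 1*3 = 3, Frame = 1*5 = 5, Panel = 1*5 = 5.
Iteration 2: components of {Cap,Frame,Panel} -> Seal = 5*1 = 5.
Iteration 3: components of {Seal} -> Motor = 5*5 = 25.
Iteration 4: no further components; recursion stops.
SUM(total) = 1 + 5 + 3 + 5 + 5 + 25 = 44.

44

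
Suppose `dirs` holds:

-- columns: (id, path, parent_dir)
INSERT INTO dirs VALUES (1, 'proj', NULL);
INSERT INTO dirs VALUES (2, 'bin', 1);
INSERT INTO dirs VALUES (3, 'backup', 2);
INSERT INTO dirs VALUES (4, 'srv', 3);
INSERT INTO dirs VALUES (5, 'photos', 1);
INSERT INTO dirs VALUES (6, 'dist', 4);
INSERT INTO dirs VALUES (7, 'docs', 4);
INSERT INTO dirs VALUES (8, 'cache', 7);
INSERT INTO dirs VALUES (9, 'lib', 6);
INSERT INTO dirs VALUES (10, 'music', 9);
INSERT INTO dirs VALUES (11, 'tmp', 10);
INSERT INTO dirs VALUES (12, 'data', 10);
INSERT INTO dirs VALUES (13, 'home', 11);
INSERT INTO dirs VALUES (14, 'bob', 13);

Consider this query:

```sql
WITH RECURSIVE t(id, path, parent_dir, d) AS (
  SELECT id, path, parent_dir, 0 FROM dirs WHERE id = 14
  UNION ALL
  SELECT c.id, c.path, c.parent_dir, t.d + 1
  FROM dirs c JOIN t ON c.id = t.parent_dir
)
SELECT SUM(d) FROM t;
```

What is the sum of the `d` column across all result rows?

45

Base: id=14 (bob), parent_dir=13, d 0.
Iteration 1: join on id=13 -> home (id 13, parent_dir=11, d 1).
Iteration 2: join on id=11 -> tmp (id 11, parent_dir=10, d 2).
Iteration 3: join on id=10 -> music (id 10, parent_dir=9, d 3).
Iteration 4: join on id=9 -> lib (id 9, parent_dir=6, d 4).
Iteration 5: join on id=6 -> dist (id 6, parent_dir=4, d 5).
Iteration 6: join on id=4 -> srv (id 4, parent_dir=3, d 6).
Iteration 7: join on id=3 -> backup (id 3, parent_dir=2, d 7).
Iteration 8: join on id=2 -> bin (id 2, parent_dir=1, d 8).
Iteration 9: join on id=1 -> proj (id 1, parent_dir=NULL, d 9).
Iteration 10: parent_dir is NULL; no match; recursion stops.
SUM(d) = 0 + 1 + 2 + 3 + 4 + 5 + 6 + 7 + 8 + 9 = 45.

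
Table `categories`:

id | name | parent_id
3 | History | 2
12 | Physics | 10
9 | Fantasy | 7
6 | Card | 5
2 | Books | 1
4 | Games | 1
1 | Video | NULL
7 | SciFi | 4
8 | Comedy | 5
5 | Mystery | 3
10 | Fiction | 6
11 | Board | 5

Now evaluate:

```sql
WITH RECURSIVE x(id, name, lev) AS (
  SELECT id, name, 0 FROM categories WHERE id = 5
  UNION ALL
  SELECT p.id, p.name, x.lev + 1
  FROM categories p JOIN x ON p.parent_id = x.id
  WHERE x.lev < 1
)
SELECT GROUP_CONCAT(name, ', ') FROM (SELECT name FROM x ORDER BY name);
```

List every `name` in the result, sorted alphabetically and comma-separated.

Base: id=5 (Mystery) at lev 0.
Iteration 1: rows with parent_id in {5} -> Card (id 6, lev 1), Comedy (id 8, lev 1), Board (id 11, lev 1).
Iteration 2: lev < 1 fails for all current rows; recursion stops.

Board, Card, Comedy, Mystery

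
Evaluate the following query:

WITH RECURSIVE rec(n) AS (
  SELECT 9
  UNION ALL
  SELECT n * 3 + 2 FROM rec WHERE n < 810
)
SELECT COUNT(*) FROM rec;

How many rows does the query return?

Base: n=9.
Iteration 1: 9 < 810 holds -> n = 9 * 3 + 2 = 29.
Iteration 2: 29 < 810 holds -> n = 29 * 3 + 2 = 89.
Iteration 3: 89 < 810 holds -> n = 89 * 3 + 2 = 269.
Iteration 4: 269 < 810 holds -> n = 269 * 3 + 2 = 809.
Iteration 5: 809 < 810 holds -> n = 809 * 3 + 2 = 2429.
Iteration 6: 2429 < 810 fails; recursion stops.
Total rows emitted: 6.

6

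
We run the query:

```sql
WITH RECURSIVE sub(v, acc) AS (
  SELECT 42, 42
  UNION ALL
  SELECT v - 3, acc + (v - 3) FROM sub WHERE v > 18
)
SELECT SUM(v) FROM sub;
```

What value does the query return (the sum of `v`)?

Base: v=42, acc=42.
Iteration 1: 42 > 18 holds -> v = 42 - 3 = 39, acc = 42 + 39 = 81.
Iteration 2: 39 > 18 holds -> v = 39 - 3 = 36, acc = 81 + 36 = 117.
Iteration 3: 36 > 18 holds -> v = 36 - 3 = 33, acc = 117 + 33 = 150.
Iteration 4: 33 > 18 holds -> v = 33 - 3 = 30, acc = 150 + 30 = 180.
Iteration 5: 30 > 18 holds -> v = 30 - 3 = 27, acc = 180 + 27 = 207.
Iteration 6: 27 > 18 holds -> v = 27 - 3 = 24, acc = 207 + 24 = 231.
Iteration 7: 24 > 18 holds -> v = 24 - 3 = 21, acc = 231 + 21 = 252.
Iteration 8: 21 > 18 holds -> v = 21 - 3 = 18, acc = 252 + 18 = 270.
Iteration 9: 18 > 18 fails; recursion stops.
SUM(v) = 42 + 39 + 36 + 33 + 30 + 27 + 24 + 21 + 18 = 270.

270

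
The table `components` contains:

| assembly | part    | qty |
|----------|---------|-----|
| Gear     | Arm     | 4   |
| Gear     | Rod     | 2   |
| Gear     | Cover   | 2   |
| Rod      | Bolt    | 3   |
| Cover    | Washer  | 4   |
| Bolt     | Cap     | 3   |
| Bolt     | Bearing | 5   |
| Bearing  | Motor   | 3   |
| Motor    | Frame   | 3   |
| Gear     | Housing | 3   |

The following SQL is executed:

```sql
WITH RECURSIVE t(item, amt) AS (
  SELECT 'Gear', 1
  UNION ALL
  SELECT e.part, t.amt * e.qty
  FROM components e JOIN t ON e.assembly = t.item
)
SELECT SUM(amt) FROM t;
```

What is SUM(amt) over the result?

434

Base: (Gear, amt=1).
Iteration 1: components of {Gear} -> Arm = 1*4 = 4, Cover = 1*2 = 2, Housing = 1*3 = 3, Rod = 1*2 = 2.
Iteration 2: components of {Arm,Cover,Housing,Rod} -> Bolt = 2*3 = 6, Washer = 2*4 = 8.
Iteration 3: components of {Bolt,Washer} -> Bearing = 6*5 = 30, Cap = 6*3 = 18.
Iteration 4: components of {Bearing,Cap} -> Motor = 30*3 = 90.
Iteration 5: components of {Motor} -> Frame = 90*3 = 270.
Iteration 6: no further components; recursion stops.
SUM(amt) = 1 + 4 + 2 + 2 + 3 + 6 + 8 + 18 + 30 + 90 + 270 = 434.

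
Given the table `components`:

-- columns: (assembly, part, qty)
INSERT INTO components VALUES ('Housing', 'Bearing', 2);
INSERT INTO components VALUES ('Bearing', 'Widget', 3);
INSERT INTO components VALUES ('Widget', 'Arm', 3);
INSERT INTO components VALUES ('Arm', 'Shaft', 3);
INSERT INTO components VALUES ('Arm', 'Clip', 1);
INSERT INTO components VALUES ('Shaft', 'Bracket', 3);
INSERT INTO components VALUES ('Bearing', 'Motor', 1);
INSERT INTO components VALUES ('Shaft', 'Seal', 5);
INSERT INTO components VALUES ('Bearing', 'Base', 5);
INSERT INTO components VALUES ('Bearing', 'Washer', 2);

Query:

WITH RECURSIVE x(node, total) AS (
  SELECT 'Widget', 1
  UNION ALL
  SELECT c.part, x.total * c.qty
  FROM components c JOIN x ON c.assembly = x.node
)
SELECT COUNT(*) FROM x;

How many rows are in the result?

Base: (Widget, total=1).
Iteration 1: components of {Widget} -> Arm = 1*3 = 3.
Iteration 2: components of {Arm} -> Clip = 3*1 = 3, Shaft = 3*3 = 9.
Iteration 3: components of {Clip,Shaft} -> Bracket = 9*3 = 27, Seal = 9*5 = 45.
Iteration 4: no further components; recursion stops.
Total rows emitted: 6.

6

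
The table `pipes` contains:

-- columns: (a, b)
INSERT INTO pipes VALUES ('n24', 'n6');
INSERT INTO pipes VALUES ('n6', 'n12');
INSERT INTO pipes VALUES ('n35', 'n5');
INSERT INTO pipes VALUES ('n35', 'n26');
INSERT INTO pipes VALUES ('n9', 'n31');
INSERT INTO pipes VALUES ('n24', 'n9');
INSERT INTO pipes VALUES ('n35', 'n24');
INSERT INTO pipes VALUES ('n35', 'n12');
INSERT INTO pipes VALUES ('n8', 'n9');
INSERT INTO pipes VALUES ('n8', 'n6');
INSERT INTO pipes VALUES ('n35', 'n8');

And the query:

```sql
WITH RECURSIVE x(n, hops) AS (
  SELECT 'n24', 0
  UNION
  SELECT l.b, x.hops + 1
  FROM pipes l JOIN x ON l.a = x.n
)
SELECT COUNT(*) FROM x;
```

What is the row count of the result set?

5

Base: (n24, hops=0).
Iteration 1: edges from {n24} -> (n6, hops=1), (n9, hops=1).
Iteration 2: edges from {n6,n9} -> (n12, hops=2), (n31, hops=2).
Iteration 3: no outgoing edges from {n12,n31}; recursion stops.
Total rows emitted: 5.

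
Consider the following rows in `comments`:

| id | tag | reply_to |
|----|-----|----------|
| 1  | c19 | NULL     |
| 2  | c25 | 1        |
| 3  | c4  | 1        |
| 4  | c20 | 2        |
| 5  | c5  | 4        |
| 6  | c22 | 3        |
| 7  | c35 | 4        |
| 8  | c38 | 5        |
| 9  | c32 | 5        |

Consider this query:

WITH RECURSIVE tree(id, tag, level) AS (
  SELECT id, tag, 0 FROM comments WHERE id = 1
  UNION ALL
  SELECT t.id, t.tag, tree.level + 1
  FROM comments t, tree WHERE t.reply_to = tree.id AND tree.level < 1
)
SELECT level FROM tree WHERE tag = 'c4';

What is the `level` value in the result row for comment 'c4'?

Base: id=1 (c19) at level 0.
Iteration 1: rows with reply_to in {1} -> c25 (id 2, level 1), c4 (id 3, level 1).
Iteration 2: level < 1 fails for all current rows; recursion stops.

1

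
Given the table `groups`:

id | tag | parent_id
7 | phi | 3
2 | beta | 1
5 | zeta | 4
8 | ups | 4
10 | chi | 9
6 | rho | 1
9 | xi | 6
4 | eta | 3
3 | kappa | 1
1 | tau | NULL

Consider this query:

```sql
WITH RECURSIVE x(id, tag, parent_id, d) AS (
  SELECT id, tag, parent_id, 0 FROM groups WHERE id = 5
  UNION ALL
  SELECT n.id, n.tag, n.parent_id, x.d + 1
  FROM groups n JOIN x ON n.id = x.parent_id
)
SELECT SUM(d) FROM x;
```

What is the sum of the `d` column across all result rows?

6

Base: id=5 (zeta), parent_id=4, d 0.
Iteration 1: join on id=4 -> eta (id 4, parent_id=3, d 1).
Iteration 2: join on id=3 -> kappa (id 3, parent_id=1, d 2).
Iteration 3: join on id=1 -> tau (id 1, parent_id=NULL, d 3).
Iteration 4: parent_id is NULL; no match; recursion stops.
SUM(d) = 0 + 1 + 2 + 3 = 6.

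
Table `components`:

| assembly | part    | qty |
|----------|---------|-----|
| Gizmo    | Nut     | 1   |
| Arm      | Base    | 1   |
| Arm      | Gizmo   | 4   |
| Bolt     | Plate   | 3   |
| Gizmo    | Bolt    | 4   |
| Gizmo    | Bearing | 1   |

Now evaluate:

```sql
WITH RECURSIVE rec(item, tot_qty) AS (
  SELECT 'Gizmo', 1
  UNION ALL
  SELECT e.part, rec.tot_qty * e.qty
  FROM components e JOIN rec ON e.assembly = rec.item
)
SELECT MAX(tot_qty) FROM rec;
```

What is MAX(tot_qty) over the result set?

Base: (Gizmo, tot_qty=1).
Iteration 1: components of {Gizmo} -> Bearing = 1*1 = 1, Bolt = 1*4 = 4, Nut = 1*1 = 1.
Iteration 2: components of {Bearing,Bolt,Nut} -> Plate = 4*3 = 12.
Iteration 3: no further components; recursion stops.
tot_qty values: 1, 4, 1, 1, 12; the maximum is 12.

12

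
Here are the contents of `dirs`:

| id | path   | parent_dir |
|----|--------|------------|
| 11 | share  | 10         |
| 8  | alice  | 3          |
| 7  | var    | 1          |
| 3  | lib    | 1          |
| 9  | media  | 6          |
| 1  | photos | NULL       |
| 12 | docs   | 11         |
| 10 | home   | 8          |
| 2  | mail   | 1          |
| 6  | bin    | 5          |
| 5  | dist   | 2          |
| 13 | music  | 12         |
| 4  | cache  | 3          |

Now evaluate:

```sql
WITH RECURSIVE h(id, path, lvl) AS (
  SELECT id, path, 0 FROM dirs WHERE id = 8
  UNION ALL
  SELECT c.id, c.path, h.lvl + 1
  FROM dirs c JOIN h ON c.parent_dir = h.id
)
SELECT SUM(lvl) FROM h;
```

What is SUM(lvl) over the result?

10

Base: id=8 (alice) at lvl 0.
Iteration 1: rows with parent_dir in {8} -> home (id 10, lvl 1).
Iteration 2: rows with parent_dir in {10} -> share (id 11, lvl 2).
Iteration 3: rows with parent_dir in {11} -> docs (id 12, lvl 3).
Iteration 4: rows with parent_dir in {12} -> music (id 13, lvl 4).
Iteration 5: no rows with parent_dir in {13}; recursion stops.
SUM(lvl) = 0 + 1 + 2 + 3 + 4 = 10.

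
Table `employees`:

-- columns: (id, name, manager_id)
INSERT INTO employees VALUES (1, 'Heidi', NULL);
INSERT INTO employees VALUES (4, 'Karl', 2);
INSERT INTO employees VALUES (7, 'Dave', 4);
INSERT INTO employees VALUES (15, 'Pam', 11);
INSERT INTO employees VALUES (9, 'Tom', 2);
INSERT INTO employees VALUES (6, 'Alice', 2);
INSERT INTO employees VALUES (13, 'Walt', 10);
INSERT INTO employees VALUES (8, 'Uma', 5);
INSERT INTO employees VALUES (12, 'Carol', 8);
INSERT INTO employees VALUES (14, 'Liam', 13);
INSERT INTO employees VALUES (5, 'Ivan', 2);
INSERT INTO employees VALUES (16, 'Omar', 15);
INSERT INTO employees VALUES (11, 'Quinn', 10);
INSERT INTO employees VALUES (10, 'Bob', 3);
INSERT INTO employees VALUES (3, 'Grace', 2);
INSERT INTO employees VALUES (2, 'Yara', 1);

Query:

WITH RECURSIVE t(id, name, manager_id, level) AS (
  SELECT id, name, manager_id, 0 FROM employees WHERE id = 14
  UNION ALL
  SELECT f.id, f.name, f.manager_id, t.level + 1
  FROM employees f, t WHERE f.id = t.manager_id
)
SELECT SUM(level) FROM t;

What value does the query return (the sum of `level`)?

15

Base: id=14 (Liam), manager_id=13, level 0.
Iteration 1: join on id=13 -> Walt (id 13, manager_id=10, level 1).
Iteration 2: join on id=10 -> Bob (id 10, manager_id=3, level 2).
Iteration 3: join on id=3 -> Grace (id 3, manager_id=2, level 3).
Iteration 4: join on id=2 -> Yara (id 2, manager_id=1, level 4).
Iteration 5: join on id=1 -> Heidi (id 1, manager_id=NULL, level 5).
Iteration 6: manager_id is NULL; no match; recursion stops.
SUM(level) = 0 + 1 + 2 + 3 + 4 + 5 = 15.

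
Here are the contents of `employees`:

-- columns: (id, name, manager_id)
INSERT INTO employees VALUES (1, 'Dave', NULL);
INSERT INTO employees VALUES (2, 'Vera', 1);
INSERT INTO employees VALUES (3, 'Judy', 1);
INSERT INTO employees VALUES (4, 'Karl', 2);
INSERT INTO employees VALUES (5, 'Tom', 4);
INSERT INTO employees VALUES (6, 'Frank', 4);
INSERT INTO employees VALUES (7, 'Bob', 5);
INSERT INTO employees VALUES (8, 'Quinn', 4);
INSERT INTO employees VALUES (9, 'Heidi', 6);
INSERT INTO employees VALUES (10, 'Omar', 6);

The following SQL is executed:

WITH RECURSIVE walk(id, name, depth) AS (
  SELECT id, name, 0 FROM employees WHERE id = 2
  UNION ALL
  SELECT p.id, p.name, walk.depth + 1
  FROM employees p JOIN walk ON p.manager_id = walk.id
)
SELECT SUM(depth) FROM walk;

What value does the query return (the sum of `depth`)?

Base: id=2 (Vera) at depth 0.
Iteration 1: rows with manager_id in {2} -> Karl (id 4, depth 1).
Iteration 2: rows with manager_id in {4} -> Tom (id 5, depth 2), Frank (id 6, depth 2), Quinn (id 8, depth 2).
Iteration 3: rows with manager_id in {5,6,8} -> Bob (id 7, depth 3), Heidi (id 9, depth 3), Omar (id 10, depth 3).
Iteration 4: no rows with manager_id in {7,9,10}; recursion stops.
SUM(depth) = 0 + 1 + 2 + 2 + 2 + 3 + 3 + 3 = 16.

16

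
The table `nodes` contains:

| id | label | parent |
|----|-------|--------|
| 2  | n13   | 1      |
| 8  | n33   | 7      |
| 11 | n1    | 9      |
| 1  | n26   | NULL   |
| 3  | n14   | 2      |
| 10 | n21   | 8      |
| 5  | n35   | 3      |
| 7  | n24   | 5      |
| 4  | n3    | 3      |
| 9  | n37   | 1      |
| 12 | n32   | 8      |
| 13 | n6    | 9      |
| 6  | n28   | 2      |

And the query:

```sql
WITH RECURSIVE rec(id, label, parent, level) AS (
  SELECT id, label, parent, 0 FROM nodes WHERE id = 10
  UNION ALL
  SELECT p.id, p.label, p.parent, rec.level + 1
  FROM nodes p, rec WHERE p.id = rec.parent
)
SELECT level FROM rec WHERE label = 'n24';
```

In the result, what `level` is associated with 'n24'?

Base: id=10 (n21), parent=8, level 0.
Iteration 1: join on id=8 -> n33 (id 8, parent=7, level 1).
Iteration 2: join on id=7 -> n24 (id 7, parent=5, level 2).
Iteration 3: join on id=5 -> n35 (id 5, parent=3, level 3).
Iteration 4: join on id=3 -> n14 (id 3, parent=2, level 4).
Iteration 5: join on id=2 -> n13 (id 2, parent=1, level 5).
Iteration 6: join on id=1 -> n26 (id 1, parent=NULL, level 6).
Iteration 7: parent is NULL; no match; recursion stops.

2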